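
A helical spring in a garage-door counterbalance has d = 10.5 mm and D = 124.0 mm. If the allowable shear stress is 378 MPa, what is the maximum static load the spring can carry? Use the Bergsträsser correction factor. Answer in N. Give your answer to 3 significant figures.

C = D/d = 124.0/10.5 = 11.8095
K_B = (4C+2)/(4C−3) = 49.238/44.238 = 1.1130
τ_max = K·8FD/(πd³) → F_max = τ_allow·πd³/(8DK)
F_max = 378·π·10.5³/(8·124.0·1.1130) = 1.3747e+06/1104.1 = 1245.1 N

1250 N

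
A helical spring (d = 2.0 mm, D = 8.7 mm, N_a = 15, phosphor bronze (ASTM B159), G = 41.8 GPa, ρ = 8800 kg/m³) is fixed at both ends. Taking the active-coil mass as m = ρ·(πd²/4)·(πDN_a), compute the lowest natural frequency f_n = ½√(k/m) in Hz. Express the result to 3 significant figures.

k = Gd⁴/(8D³N_a) = (41.8×10³)(2.0⁴)/(8·8.7³·15) = 8.4636 N/mm = 8463.6 N/m
Wire length L = πDN_a = π·8.7·15 = 409.98 mm
m = ρ·(πd²/4)·L = 8800 × 3.1416×10⁻⁶ m² × 0.40998 m = 0.011334 kg
f_n = ½√(k/m) = 0.5·√(8463.6/0.011334) = 0.5·√(7.4673e+05) = 432.07 Hz

432 Hz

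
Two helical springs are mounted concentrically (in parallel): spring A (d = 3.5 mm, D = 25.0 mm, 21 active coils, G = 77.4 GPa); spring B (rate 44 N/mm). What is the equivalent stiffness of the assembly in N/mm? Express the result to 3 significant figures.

k_A = Gd⁴/(8D³N_a) = (77.4×10³)(3.5⁴)/(8·25.0³·21) = 4.4247 N/mm
Parallel: k_eq = 4.4247 + 44 = 48.425 N/mm

48.4 N/mm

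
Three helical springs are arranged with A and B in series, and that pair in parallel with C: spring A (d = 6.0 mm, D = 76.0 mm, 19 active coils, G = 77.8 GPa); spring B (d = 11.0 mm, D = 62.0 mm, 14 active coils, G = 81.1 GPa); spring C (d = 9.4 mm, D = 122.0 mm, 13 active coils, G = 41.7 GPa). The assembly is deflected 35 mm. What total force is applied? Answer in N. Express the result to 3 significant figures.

111 N

k_A = Gd⁴/(8D³N_a) = (77.8×10³)(6.0⁴)/(8·76.0³·19) = 1.5111 N/mm
k_B = Gd⁴/(8D³N_a) = (81.1×10³)(11.0⁴)/(8·62.0³·14) = 44.483 N/mm
k_C = Gd⁴/(8D³N_a) = (41.7×10³)(9.4⁴)/(8·122.0³·13) = 1.724 N/mm
Springs A,B series: k_AB = 1/(1/1.5111+1/44.483) = 1.4615 N/mm; parallel with C: k_eq = 1.4615+1.724 = 3.1855 N/mm
F = k_eq·δ = 3.1855·35 = 111.49 N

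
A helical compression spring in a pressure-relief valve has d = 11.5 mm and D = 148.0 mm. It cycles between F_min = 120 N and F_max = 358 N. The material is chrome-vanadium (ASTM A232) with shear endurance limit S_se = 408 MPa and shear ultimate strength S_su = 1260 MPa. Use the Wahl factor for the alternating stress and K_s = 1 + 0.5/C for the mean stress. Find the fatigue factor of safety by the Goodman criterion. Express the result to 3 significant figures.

C = D/d = 148.0/11.5 = 12.8696; K_W = (4C−1)/(4C−4)+0.615/C = 1.1110; K_s = 1+0.5/C = 1.0389
F_a = (F_max−F_min)/2 = 119 N; F_m = (F_max+F_min)/2 = 239 N
τ_a = K_W·8F_aD/(πd³) = 1.1110 × 29.489 = 32.761 MPa
τ_m = K_s·8F_mD/(πd³) = 1.0389 × 59.225 = 61.526 MPa
Goodman: 1/n_f = τ_a/S_se + τ_m/S_su = 32.761/408 + 61.526/1260 = 0.08030 + 0.04883 = 0.12913
n_f = 1/0.12913 = 7.744

7.74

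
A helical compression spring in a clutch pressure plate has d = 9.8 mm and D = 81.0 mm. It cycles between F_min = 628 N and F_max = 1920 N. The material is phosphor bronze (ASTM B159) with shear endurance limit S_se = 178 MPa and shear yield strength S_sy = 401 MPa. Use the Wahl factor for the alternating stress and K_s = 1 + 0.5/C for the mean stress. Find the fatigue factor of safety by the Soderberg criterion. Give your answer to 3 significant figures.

0.597

C = D/d = 81.0/9.8 = 8.2653; K_W = (4C−1)/(4C−4)+0.615/C = 1.1776; K_s = 1+0.5/C = 1.0605
F_a = (F_max−F_min)/2 = 646 N; F_m = (F_max+F_min)/2 = 1274 N
τ_a = K_W·8F_aD/(πd³) = 1.1776 × 141.57 = 166.72 MPa
τ_m = K_s·8F_mD/(πd³) = 1.0605 × 279.2 = 296.09 MPa
Soderberg: 1/n_f = τ_a/S_se + τ_m/S_sy = 166.72/178 + 296.09/401 = 0.93664 + 0.73838 = 1.675
n_f = 1/1.675 = 0.597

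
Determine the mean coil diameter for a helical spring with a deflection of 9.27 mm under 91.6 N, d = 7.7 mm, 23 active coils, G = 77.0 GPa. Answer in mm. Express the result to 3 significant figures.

53.0 mm

Required rate k = F/δ = 91.6/9.27 = 9.8813 N/mm
D = (Gd⁴/(8N_a·k))^(1/3) = (77.0×10³·7.7⁴/(8·23·9.8813))^(1/3)
  = (148874)^(1/3) = 52.9997 mm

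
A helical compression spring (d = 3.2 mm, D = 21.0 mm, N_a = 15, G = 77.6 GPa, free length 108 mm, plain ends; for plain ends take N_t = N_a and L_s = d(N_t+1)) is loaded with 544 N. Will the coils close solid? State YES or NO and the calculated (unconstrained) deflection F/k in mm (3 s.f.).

k = Gd⁴/(8D³N_a) = (77.6×10³)(3.2⁴)/(8·21.0³·15) = 7.3219 N/mm
N_t = 15; L_s = 3.2·16 = 51.2 mm; δ_solid = L₀ − L_s = 108 − 51.2 = 56.8 mm
δ = F/k = 544/7.3219 = 74.298 mm
δ ≥ δ_solid → spring goes solid

YES, δ = 74.3 mm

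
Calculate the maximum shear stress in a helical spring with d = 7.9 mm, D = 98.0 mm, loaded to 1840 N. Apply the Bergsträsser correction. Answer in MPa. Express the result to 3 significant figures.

1030 MPa

Spring index C = D/d = 98.0/7.9 = 12.4051
K_B = (4C+2)/(4C−3) = 51.620/46.620 = 1.1072
τ₀ = 8FD/(πd³) = 8·1840·98.0/(π·7.9³) = 1.44256e+06/1548.9 = 931.33 MPa
τ_max = K·τ₀ = 1.1072 × 931.33 = 1031.2 MPa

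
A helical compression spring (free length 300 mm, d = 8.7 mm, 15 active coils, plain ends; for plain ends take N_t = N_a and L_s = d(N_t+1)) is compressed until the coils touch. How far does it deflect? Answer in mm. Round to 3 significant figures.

161 mm

N_t = 15; L_s = 8.7·16 = 139.2 mm
δ_solid = L₀ − L_s = 300 − 139.2 = 160.8 mm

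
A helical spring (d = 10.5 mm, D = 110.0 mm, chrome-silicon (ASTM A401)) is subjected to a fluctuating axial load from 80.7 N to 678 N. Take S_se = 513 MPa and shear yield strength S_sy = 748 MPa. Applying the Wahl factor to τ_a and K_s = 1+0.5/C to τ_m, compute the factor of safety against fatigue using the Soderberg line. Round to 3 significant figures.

C = D/d = 110.0/10.5 = 10.4762; K_W = (4C−1)/(4C−4)+0.615/C = 1.1379; K_s = 1+0.5/C = 1.0477
F_a = (F_max−F_min)/2 = 298.65 N; F_m = (F_max+F_min)/2 = 379.35 N
τ_a = K_W·8F_aD/(πd³) = 1.1379 × 72.265 = 82.227 MPa
τ_m = K_s·8F_mD/(πd³) = 1.0477 × 91.792 = 96.173 MPa
Soderberg: 1/n_f = τ_a/S_se + τ_m/S_sy = 82.227/513 + 96.173/748 = 0.16029 + 0.12857 = 0.28886
n_f = 1/0.28886 = 3.462

3.46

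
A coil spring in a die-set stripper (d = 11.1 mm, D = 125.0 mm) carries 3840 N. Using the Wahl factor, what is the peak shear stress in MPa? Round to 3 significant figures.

1010 MPa

Spring index C = D/d = 125.0/11.1 = 11.2613
K_W = (4C−1)/(4C−4) + 0.615/C = 44.045/41.045 + 0.0546 = 1.1277
τ₀ = 8FD/(πd³) = 8·3840·125.0/(π·11.1³) = 3.84e+06/4296.5 = 893.74 MPa
τ_max = K·τ₀ = 1.1277 × 893.74 = 1007.9 MPa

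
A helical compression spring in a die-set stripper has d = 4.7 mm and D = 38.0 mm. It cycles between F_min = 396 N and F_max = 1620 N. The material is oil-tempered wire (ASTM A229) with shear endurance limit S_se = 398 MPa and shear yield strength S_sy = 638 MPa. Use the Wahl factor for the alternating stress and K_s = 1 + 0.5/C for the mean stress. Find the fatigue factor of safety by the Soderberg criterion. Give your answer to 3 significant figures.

C = D/d = 38.0/4.7 = 8.0851; K_W = (4C−1)/(4C−4)+0.615/C = 1.1819; K_s = 1+0.5/C = 1.0618
F_a = (F_max−F_min)/2 = 612 N; F_m = (F_max+F_min)/2 = 1008 N
τ_a = K_W·8F_aD/(πd³) = 1.1819 × 570.4 = 674.17 MPa
τ_m = K_s·8F_mD/(πd³) = 1.0618 × 939.49 = 997.59 MPa
Soderberg: 1/n_f = τ_a/S_se + τ_m/S_sy = 674.17/398 + 997.59/638 = 1.69390 + 1.56362 = 3.2575
n_f = 1/3.2575 = 0.307

0.307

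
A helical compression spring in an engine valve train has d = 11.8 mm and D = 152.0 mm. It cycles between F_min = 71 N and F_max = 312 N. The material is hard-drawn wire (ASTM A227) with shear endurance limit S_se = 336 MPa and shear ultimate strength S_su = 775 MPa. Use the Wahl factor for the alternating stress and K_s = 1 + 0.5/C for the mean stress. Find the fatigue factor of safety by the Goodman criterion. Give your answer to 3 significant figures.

6.48

C = D/d = 152.0/11.8 = 12.8814; K_W = (4C−1)/(4C−4)+0.615/C = 1.1109; K_s = 1+0.5/C = 1.0388
F_a = (F_max−F_min)/2 = 120.5 N; F_m = (F_max+F_min)/2 = 191.5 N
τ_a = K_W·8F_aD/(πd³) = 1.1109 × 28.387 = 31.535 MPa
τ_m = K_s·8F_mD/(πd³) = 1.0388 × 45.113 = 46.865 MPa
Goodman: 1/n_f = τ_a/S_se + τ_m/S_su = 31.535/336 + 46.865/775 = 0.09385 + 0.06047 = 0.15432
n_f = 1/0.15432 = 6.48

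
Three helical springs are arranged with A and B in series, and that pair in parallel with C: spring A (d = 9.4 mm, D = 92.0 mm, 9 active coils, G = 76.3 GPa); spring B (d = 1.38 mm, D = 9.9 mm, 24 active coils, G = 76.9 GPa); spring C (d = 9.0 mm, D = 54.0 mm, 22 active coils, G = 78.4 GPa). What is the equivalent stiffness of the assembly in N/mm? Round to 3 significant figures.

19.9 N/mm

k_A = Gd⁴/(8D³N_a) = (76.3×10³)(9.4⁴)/(8·92.0³·9) = 10.625 N/mm
k_B = Gd⁴/(8D³N_a) = (76.9×10³)(1.38⁴)/(8·9.9³·24) = 1.497 N/mm
k_C = Gd⁴/(8D³N_a) = (78.4×10³)(9.0⁴)/(8·54.0³·22) = 18.561 N/mm
Springs A,B series: k_AB = 1/(1/10.625+1/1.497) = 1.3122 N/mm; parallel with C: k_eq = 1.3122+18.561 = 19.873 N/mm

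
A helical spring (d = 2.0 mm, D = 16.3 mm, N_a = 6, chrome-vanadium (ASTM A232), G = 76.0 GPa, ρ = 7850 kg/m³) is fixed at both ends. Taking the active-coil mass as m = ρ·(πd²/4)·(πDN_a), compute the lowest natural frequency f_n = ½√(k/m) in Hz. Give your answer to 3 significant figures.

439 Hz

k = Gd⁴/(8D³N_a) = (76.0×10³)(2.0⁴)/(8·16.3³·6) = 5.8496 N/mm = 5849.6 N/m
Wire length L = πDN_a = π·16.3·6 = 307.25 mm
m = ρ·(πd²/4)·L = 7850 × 3.1416×10⁻⁶ m² × 0.30725 m = 0.0075772 kg
f_n = ½√(k/m) = 0.5·√(5849.6/0.0075772) = 0.5·√(7.7201e+05) = 439.32 Hz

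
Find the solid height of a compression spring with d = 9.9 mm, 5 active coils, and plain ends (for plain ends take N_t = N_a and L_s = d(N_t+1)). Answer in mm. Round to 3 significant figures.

59.4 mm

plain ends: N_t = N_a = 5
L_s = d·(N_t+1) = 9.9 × 6 = 59.4 mm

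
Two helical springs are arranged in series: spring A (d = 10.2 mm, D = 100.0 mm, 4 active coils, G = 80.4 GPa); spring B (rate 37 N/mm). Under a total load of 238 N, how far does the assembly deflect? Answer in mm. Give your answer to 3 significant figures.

k_A = Gd⁴/(8D³N_a) = (80.4×10³)(10.2⁴)/(8·100.0³·4) = 27.196 N/mm
Series: 1/k_eq = 1/27.196 + 1/37 = 0.063797; k_eq = 15.675 N/mm
δ = F/k_eq = 238/15.675 = 15.184 mm

15.2 mm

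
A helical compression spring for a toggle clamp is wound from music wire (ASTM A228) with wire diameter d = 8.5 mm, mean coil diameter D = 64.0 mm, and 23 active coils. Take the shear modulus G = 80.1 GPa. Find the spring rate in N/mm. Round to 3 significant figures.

8.67 N/mm

k = Gd⁴/(8D³N_a) = (80.1×10³ × 8.5⁴) / (8 × 64.0³ × 23)
  = 4.18127e+08 / 4.82345e+07 = 8.6686 N/mm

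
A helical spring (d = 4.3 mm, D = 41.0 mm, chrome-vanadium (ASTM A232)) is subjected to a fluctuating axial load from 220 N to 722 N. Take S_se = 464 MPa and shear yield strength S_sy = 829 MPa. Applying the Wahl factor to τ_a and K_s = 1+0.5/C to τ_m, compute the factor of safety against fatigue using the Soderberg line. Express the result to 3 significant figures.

C = D/d = 41.0/4.3 = 9.5349; K_W = (4C−1)/(4C−4)+0.615/C = 1.1524; K_s = 1+0.5/C = 1.0524
F_a = (F_max−F_min)/2 = 251 N; F_m = (F_max+F_min)/2 = 471 N
τ_a = K_W·8F_aD/(πd³) = 1.1524 × 329.6 = 379.83 MPa
τ_m = K_s·8F_mD/(πd³) = 1.0524 × 618.5 = 650.93 MPa
Soderberg: 1/n_f = τ_a/S_se + τ_m/S_sy = 379.83/464 + 650.93/829 = 0.81859 + 0.78520 = 1.6038
n_f = 1/1.6038 = 0.6235

0.624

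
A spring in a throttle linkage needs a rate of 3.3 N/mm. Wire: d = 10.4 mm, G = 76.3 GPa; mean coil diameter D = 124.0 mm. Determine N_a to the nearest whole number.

18

N_a = Gd⁴/(8D³k) = (76.3×10³ × 10.4⁴)/(8 × 124.0³ × 3.3)
    = 8.92602e+08 / 5.03349e+07 = 17.73 → 18 coils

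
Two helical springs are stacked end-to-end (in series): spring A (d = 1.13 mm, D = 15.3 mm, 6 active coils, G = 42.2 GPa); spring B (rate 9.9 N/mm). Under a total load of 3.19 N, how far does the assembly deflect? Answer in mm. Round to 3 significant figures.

8.29 mm

k_A = Gd⁴/(8D³N_a) = (42.2×10³)(1.13⁴)/(8·15.3³·6) = 0.40023 N/mm
Series: 1/k_eq = 1/0.40023 + 1/9.9 = 2.5996; k_eq = 0.38468 N/mm
δ = F/k_eq = 3.19/0.38468 = 8.2926 mm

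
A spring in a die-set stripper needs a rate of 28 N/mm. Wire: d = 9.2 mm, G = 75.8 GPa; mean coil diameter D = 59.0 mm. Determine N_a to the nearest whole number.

N_a = Gd⁴/(8D³k) = (75.8×10³ × 9.2⁴)/(8 × 59.0³ × 28)
    = 5.43026e+08 / 4.60049e+07 = 11.8 → 12 coils

12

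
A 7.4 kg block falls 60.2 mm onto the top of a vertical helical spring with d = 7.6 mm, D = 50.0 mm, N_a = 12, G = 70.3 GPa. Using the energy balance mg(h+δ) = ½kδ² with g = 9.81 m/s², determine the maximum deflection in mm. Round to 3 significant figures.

25.2 mm

k = Gd⁴/(8D³N_a) = (70.3×10³)(7.6⁴)/(8·50.0³·12) = 19.545 N/mm
W = mg = 7.4 × 9.81 = 72.594 N
½kδ² − Wδ − Wh = 0 → δ = (W + √(W² + 2kWh))/k
δ = (72.594 + √(5269.9 + 170827))/19.545 = (72.594 + 419.64)/19.545 = 25.185 mm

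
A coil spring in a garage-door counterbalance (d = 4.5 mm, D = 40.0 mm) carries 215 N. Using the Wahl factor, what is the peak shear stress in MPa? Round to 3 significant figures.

Spring index C = D/d = 40.0/4.5 = 8.8889
K_W = (4C−1)/(4C−4) + 0.615/C = 34.556/31.556 + 0.0692 = 1.1643
τ₀ = 8FD/(πd³) = 8·215·40.0/(π·4.5³) = 68800/286.28 = 240.33 MPa
τ_max = K·τ₀ = 1.1643 × 240.33 = 279.8 MPa

280 MPa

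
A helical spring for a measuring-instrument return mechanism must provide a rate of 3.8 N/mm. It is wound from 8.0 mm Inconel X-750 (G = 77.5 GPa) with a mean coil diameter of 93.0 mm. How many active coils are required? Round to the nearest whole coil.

N_a = Gd⁴/(8D³k) = (77.5×10³ × 8.0⁴)/(8 × 93.0³ × 3.8)
    = 3.1744e+08 / 2.44525e+07 = 12.98 → 13 coils

13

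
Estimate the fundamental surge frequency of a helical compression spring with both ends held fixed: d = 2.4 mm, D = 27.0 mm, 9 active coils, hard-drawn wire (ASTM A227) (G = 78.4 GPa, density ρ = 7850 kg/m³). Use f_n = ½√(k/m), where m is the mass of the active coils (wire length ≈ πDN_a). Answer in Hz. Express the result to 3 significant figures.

130 Hz

k = Gd⁴/(8D³N_a) = (78.4×10³)(2.4⁴)/(8·27.0³·9) = 1.8354 N/mm = 1835.4 N/m
Wire length L = πDN_a = π·27.0·9 = 763.41 mm
m = ρ·(πd²/4)·L = 7850 × 4.5239×10⁻⁶ m² × 0.76341 m = 0.027111 kg
f_n = ½√(k/m) = 0.5·√(1835.4/0.027111) = 0.5·√(67702) = 130.1 Hz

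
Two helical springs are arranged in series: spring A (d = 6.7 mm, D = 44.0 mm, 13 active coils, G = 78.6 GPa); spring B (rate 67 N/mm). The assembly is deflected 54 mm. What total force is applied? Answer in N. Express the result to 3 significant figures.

k_A = Gd⁴/(8D³N_a) = (78.6×10³)(6.7⁴)/(8·44.0³·13) = 17.878 N/mm
Series: 1/k_eq = 1/17.878 + 1/67 = 0.070859; k_eq = 14.113 N/mm
F = k_eq·δ = 14.113·54 = 762.08 N

762 N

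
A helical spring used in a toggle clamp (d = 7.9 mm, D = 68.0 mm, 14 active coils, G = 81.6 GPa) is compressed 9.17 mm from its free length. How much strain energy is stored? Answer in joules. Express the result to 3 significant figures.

0.379 J

k = Gd⁴/(8D³N_a) = (81.6×10³)(7.9⁴)/(8·68.0³·14) = 9.0251 N/mm
U = ½kδ² = 0.5 × 9.0251 × 9.17² = 379.46 N·mm = 0.37946 J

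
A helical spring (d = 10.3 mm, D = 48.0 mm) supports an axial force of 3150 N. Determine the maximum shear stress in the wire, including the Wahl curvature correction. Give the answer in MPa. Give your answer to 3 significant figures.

Spring index C = D/d = 48.0/10.3 = 4.6602
K_W = (4C−1)/(4C−4) + 0.615/C = 17.641/14.641 + 0.1320 = 1.3369
τ₀ = 8FD/(πd³) = 8·3150·48.0/(π·10.3³) = 1.2096e+06/3432.9 = 352.35 MPa
τ_max = K·τ₀ = 1.3369 × 352.35 = 471.05 MPa

471 MPa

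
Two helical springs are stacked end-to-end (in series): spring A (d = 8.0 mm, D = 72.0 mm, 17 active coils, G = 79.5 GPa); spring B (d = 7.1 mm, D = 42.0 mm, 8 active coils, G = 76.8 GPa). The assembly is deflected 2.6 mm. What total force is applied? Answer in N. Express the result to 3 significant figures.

k_A = Gd⁴/(8D³N_a) = (79.5×10³)(8.0⁴)/(8·72.0³·17) = 6.4149 N/mm
k_B = Gd⁴/(8D³N_a) = (76.8×10³)(7.1⁴)/(8·42.0³·8) = 41.159 N/mm
Series: 1/k_eq = 1/6.4149 + 1/41.159 = 0.18018; k_eq = 5.5499 N/mm
F = k_eq·δ = 5.5499·2.6 = 14.43 N

14.4 N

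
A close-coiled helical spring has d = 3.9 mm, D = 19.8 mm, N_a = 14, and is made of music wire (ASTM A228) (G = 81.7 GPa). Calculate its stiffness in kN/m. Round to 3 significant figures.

k = Gd⁴/(8D³N_a) = (81.7×10³ × 3.9⁴) / (8 × 19.8³ × 14)
  = 1.89008e+07 / 869388 = 21.74 N/mm

21.7 kN/m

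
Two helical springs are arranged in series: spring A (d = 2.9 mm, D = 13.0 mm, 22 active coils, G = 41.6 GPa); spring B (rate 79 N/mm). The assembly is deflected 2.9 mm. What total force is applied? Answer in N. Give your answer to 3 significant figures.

20.1 N

k_A = Gd⁴/(8D³N_a) = (41.6×10³)(2.9⁴)/(8·13.0³·22) = 7.6093 N/mm
Series: 1/k_eq = 1/7.6093 + 1/79 = 0.14408; k_eq = 6.9407 N/mm
F = k_eq·δ = 6.9407·2.9 = 20.128 N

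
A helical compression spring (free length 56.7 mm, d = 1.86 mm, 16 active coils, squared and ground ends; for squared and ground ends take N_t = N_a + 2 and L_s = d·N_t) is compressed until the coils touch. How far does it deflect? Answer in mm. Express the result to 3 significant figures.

23.2 mm

N_t = 18; L_s = 1.86·18 = 33.48 mm
δ_solid = L₀ − L_s = 56.7 − 33.48 = 23.22 mm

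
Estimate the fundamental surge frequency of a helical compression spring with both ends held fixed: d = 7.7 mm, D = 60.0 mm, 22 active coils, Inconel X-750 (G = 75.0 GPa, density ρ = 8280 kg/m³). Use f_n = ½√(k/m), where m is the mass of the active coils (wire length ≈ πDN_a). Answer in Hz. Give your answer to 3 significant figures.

k = Gd⁴/(8D³N_a) = (75.0×10³)(7.7⁴)/(8·60.0³·22) = 6.9352 N/mm = 6935.2 N/m
Wire length L = πDN_a = π·60.0·22 = 4146.9 mm
m = ρ·(πd²/4)·L = 8280 × 46.566×10⁻⁶ m² × 4.1469 m = 1.5989 kg
f_n = ½√(k/m) = 0.5·√(6935.2/1.5989) = 0.5·√(4337.4) = 32.93 Hz

32.9 Hz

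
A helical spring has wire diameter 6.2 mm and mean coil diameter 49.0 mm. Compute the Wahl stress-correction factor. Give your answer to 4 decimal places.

C = D/d = 49.0/6.2 = 7.9032
K_W = (4C−1)/(4C−4) + 0.615/C = 30.613/27.613 + 0.0778 = 1.1865

1.1865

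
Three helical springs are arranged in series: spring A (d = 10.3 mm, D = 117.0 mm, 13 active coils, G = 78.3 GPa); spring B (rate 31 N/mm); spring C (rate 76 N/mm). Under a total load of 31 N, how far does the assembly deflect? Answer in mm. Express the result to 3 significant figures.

k_A = Gd⁴/(8D³N_a) = (78.3×10³)(10.3⁴)/(8·117.0³·13) = 5.2908 N/mm
Series: 1/k_eq = 1/5.2908 + 1/31 + 1/76 = 0.23442; k_eq = 4.2658 N/mm
δ = F/k_eq = 31/4.2658 = 7.2671 mm

7.27 mm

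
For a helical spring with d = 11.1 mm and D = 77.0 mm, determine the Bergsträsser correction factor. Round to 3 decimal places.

C = D/d = 77.0/11.1 = 6.9369
K_B = (4C+2)/(4C−3) = 29.748/24.748 = 1.2020

1.202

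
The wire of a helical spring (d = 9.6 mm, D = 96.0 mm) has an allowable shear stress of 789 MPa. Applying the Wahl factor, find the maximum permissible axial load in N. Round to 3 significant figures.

2490 N

C = D/d = 96.0/9.6 = 10.0000
K_W = (4C−1)/(4C−4) + 0.615/C = 39.000/36.000 + 0.0615 = 1.1448
τ_max = K·8FD/(πd³) → F_max = τ_allow·πd³/(8DK)
F_max = 789·π·9.6³/(8·96.0·1.1448) = 2.193e+06/879.23 = 2494.2 N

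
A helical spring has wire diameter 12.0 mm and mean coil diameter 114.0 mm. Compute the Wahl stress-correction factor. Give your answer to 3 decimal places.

C = D/d = 114.0/12.0 = 9.5000
K_W = (4C−1)/(4C−4) + 0.615/C = 37.000/34.000 + 0.0647 = 1.1530

1.153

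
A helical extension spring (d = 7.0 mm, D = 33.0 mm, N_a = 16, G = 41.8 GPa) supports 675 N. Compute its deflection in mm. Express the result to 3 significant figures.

30.9 mm

k = Gd⁴/(8D³N_a) = (41.8×10³)(7.0⁴)/(8·33.0³·16) = 21.818 N/mm
δ = F/k = 675 / 21.818 = 30.938 mm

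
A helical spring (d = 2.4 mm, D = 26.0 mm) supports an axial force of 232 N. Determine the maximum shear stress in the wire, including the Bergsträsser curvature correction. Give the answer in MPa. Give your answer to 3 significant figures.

Spring index C = D/d = 26.0/2.4 = 10.8333
K_B = (4C+2)/(4C−3) = 45.333/40.333 = 1.1240
τ₀ = 8FD/(πd³) = 8·232·26.0/(π·2.4³) = 48256/43.429 = 1111.1 MPa
τ_max = K·τ₀ = 1.1240 × 1111.1 = 1248.9 MPa

1250 MPa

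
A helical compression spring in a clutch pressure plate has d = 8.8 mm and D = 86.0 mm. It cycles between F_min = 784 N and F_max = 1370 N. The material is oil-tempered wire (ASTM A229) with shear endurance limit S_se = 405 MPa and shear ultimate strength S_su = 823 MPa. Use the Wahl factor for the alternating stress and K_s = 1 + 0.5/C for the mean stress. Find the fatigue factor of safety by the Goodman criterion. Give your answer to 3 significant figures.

1.41

C = D/d = 86.0/8.8 = 9.7727; K_W = (4C−1)/(4C−4)+0.615/C = 1.1484; K_s = 1+0.5/C = 1.0512
F_a = (F_max−F_min)/2 = 293 N; F_m = (F_max+F_min)/2 = 1077 N
τ_a = K_W·8F_aD/(πd³) = 1.1484 × 94.158 = 108.13 MPa
τ_m = K_s·8F_mD/(πd³) = 1.0512 × 346.1 = 363.81 MPa
Goodman: 1/n_f = τ_a/S_se + τ_m/S_su = 108.13/405 + 363.81/823 = 0.26700 + 0.44206 = 0.70905
n_f = 1/0.70905 = 1.41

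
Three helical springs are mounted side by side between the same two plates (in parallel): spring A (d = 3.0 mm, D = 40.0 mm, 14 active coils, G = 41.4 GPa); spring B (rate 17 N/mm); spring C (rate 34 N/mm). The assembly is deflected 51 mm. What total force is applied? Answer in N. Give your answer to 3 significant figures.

2620 N

k_A = Gd⁴/(8D³N_a) = (41.4×10³)(3.0⁴)/(8·40.0³·14) = 0.46783 N/mm
Parallel: k_eq = 0.46783 + 17 + 34 = 51.468 N/mm
F = k_eq·δ = 51.468·51 = 2624.9 N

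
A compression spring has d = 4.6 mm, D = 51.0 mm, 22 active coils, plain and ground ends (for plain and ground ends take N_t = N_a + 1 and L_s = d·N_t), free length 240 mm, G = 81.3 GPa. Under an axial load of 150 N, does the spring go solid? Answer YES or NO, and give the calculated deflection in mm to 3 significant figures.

NO, δ = 96.2 mm

k = Gd⁴/(8D³N_a) = (81.3×10³)(4.6⁴)/(8·51.0³·22) = 1.5592 N/mm
N_t = 23; L_s = 4.6·23 = 105.8 mm; δ_solid = L₀ − L_s = 240 − 105.8 = 134.2 mm
δ = F/k = 150/1.5592 = 96.204 mm
δ < δ_solid → spring does not go solid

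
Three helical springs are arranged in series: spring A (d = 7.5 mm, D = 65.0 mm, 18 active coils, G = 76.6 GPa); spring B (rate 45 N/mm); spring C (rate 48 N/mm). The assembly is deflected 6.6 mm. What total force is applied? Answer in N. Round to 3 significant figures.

32.0 N

k_A = Gd⁴/(8D³N_a) = (76.6×10³)(7.5⁴)/(8·65.0³·18) = 6.1287 N/mm
Series: 1/k_eq = 1/6.1287 + 1/45 + 1/48 = 0.20622; k_eq = 4.8492 N/mm
F = k_eq·δ = 4.8492·6.6 = 32.004 N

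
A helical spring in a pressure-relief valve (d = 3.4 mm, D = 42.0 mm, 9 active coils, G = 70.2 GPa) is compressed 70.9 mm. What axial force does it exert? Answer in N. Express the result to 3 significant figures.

k = Gd⁴/(8D³N_a) = (70.2×10³)(3.4⁴)/(8·42.0³·9) = 1.7586 N/mm
F = k·δ = 1.7586 × 70.9 = 124.69 N

125 N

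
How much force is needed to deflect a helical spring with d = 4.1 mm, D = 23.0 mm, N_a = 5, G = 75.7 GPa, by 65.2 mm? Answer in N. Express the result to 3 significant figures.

k = Gd⁴/(8D³N_a) = (75.7×10³)(4.1⁴)/(8·23.0³·5) = 43.953 N/mm
F = k·δ = 43.953 × 65.2 = 2865.7 N

2870 N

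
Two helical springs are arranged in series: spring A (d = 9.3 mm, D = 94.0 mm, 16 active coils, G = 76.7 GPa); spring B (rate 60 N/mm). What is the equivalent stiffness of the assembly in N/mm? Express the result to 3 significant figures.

k_A = Gd⁴/(8D³N_a) = (76.7×10³)(9.3⁴)/(8·94.0³·16) = 5.3968 N/mm
Series: 1/k_eq = 1/5.3968 + 1/60 = 0.20196; k_eq = 4.9514 N/mm

4.95 N/mm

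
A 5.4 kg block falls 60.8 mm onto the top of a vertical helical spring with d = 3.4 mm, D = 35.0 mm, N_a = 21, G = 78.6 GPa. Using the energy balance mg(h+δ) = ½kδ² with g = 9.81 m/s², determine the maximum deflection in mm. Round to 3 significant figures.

k = Gd⁴/(8D³N_a) = (78.6×10³)(3.4⁴)/(8·35.0³·21) = 1.4582 N/mm
W = mg = 5.4 × 9.81 = 52.974 N
½kδ² − Wδ − Wh = 0 → δ = (W + √(W² + 2kWh))/k
δ = (52.974 + √(2806.2 + 9393.36))/1.4582 = (52.974 + 110.45)/1.4582 = 112.07 mm

112 mm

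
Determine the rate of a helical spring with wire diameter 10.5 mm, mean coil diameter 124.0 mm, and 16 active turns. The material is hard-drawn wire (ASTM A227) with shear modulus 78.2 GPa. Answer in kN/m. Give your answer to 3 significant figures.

3.89 kN/m

k = Gd⁴/(8D³N_a) = (78.2×10³ × 10.5⁴) / (8 × 124.0³ × 16)
  = 9.50526e+08 / 2.44048e+08 = 3.8948 N/mm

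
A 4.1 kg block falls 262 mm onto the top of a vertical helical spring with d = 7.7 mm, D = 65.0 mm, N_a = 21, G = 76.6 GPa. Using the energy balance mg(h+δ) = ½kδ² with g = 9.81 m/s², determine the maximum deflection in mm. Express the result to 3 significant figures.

67.4 mm

k = Gd⁴/(8D³N_a) = (76.6×10³)(7.7⁴)/(8·65.0³·21) = 5.8364 N/mm
W = mg = 4.1 × 9.81 = 40.221 N
½kδ² − Wδ − Wh = 0 → δ = (W + √(W² + 2kWh))/k
δ = (40.221 + √(1617.7 + 123006))/5.8364 = (40.221 + 353.02)/5.8364 = 67.378 mm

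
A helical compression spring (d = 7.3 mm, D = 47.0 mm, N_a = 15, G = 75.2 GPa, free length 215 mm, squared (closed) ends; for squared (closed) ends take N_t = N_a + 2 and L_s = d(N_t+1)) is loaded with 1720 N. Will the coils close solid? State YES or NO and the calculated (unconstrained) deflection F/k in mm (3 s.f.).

k = Gd⁴/(8D³N_a) = (75.2×10³)(7.3⁴)/(8·47.0³·15) = 17.141 N/mm
N_t = 17; L_s = 7.3·18 = 131.4 mm; δ_solid = L₀ − L_s = 215 − 131.4 = 83.6 mm
δ = F/k = 1720/17.141 = 100.34 mm
δ ≥ δ_solid → spring goes solid

YES, δ = 100 mm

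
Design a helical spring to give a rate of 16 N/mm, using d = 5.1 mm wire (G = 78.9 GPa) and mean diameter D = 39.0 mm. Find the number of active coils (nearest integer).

N_a = Gd⁴/(8D³k) = (78.9×10³ × 5.1⁴)/(8 × 39.0³ × 16)
    = 5.33774e+07 / 7.59283e+06 = 7.03 → 7 coils

7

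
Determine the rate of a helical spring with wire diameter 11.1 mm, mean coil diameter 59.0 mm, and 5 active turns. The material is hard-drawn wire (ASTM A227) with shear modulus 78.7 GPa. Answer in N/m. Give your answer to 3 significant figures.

k = Gd⁴/(8D³N_a) = (78.7×10³ × 11.1⁴) / (8 × 59.0³ × 5)
  = 1.19472e+09 / 8.21516e+06 = 145.43 N/mm = 1.4543e+05 N/m

145000 N/m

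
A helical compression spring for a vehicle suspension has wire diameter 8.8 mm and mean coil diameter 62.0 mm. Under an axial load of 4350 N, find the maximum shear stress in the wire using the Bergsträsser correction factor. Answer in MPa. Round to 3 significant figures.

Spring index C = D/d = 62.0/8.8 = 7.0455
K_B = (4C+2)/(4C−3) = 30.182/25.182 = 1.1986
τ₀ = 8FD/(πd³) = 8·4350·62.0/(π·8.8³) = 2.1576e+06/2140.9 = 1007.8 MPa
τ_max = K·τ₀ = 1.1986 × 1007.8 = 1207.9 MPa

1210 MPa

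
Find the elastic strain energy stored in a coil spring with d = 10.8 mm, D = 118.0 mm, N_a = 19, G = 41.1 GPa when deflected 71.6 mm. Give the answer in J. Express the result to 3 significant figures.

k = Gd⁴/(8D³N_a) = (41.1×10³)(10.8⁴)/(8·118.0³·19) = 2.239 N/mm
U = ½kδ² = 0.5 × 2.239 × 71.6² = 5739.1 N·mm = 5.7391 J

5.74 J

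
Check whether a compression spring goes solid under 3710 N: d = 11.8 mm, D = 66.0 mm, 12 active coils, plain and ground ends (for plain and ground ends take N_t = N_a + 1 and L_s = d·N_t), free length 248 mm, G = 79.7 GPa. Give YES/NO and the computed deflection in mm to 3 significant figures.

NO, δ = 66.3 mm

k = Gd⁴/(8D³N_a) = (79.7×10³)(11.8⁴)/(8·66.0³·12) = 55.986 N/mm
N_t = 13; L_s = 11.8·13 = 153.4 mm; δ_solid = L₀ − L_s = 248 − 153.4 = 94.6 mm
δ = F/k = 3710/55.986 = 66.266 mm
δ < δ_solid → spring does not go solid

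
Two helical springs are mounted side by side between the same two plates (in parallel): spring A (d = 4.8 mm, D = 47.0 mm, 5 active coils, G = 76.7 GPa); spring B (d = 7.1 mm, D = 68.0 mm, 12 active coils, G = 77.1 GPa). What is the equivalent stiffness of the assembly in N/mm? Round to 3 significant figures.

16.3 N/mm

k_A = Gd⁴/(8D³N_a) = (76.7×10³)(4.8⁴)/(8·47.0³·5) = 9.8041 N/mm
k_B = Gd⁴/(8D³N_a) = (77.1×10³)(7.1⁴)/(8·68.0³·12) = 6.4907 N/mm
Parallel: k_eq = 9.8041 + 6.4907 = 16.295 N/mm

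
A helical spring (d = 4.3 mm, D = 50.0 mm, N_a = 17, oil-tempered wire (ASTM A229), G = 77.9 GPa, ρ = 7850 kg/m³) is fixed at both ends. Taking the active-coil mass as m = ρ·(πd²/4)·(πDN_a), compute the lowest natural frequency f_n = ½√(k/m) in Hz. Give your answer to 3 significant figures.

k = Gd⁴/(8D³N_a) = (77.9×10³)(4.3⁴)/(8·50.0³·17) = 1.5666 N/mm = 1566.6 N/m
Wire length L = πDN_a = π·50.0·17 = 2670.4 mm
m = ρ·(πd²/4)·L = 7850 × 14.522×10⁻⁶ m² × 2.6704 m = 0.30441 kg
f_n = ½√(k/m) = 0.5·√(1566.6/0.30441) = 0.5·√(5146.3) = 35.869 Hz

35.9 Hz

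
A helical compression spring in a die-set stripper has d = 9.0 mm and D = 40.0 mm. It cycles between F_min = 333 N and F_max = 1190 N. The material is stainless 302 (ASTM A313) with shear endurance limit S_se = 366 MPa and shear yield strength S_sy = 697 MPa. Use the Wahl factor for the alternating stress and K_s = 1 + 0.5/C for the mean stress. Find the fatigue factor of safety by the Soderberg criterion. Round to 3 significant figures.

2.55

C = D/d = 40.0/9.0 = 4.4444; K_W = (4C−1)/(4C−4)+0.615/C = 1.3561; K_s = 1+0.5/C = 1.1125
F_a = (F_max−F_min)/2 = 428.5 N; F_m = (F_max+F_min)/2 = 761.5 N
τ_a = K_W·8F_aD/(πd³) = 1.3561 × 59.872 = 81.193 MPa
τ_m = K_s·8F_mD/(πd³) = 1.1125 × 106.4 = 118.37 MPa
Soderberg: 1/n_f = τ_a/S_se + τ_m/S_sy = 81.193/366 + 118.37/697 = 0.22184 + 0.16983 = 0.39167
n_f = 1/0.39167 = 2.553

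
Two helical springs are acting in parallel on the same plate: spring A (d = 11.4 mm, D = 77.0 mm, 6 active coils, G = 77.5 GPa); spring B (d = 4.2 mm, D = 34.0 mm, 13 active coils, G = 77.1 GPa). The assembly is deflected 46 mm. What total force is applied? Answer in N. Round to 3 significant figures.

3020 N

k_A = Gd⁴/(8D³N_a) = (77.5×10³)(11.4⁴)/(8·77.0³·6) = 59.732 N/mm
k_B = Gd⁴/(8D³N_a) = (77.1×10³)(4.2⁴)/(8·34.0³·13) = 5.8692 N/mm
Parallel: k_eq = 59.732 + 5.8692 = 65.601 N/mm
F = k_eq·δ = 65.601·46 = 3017.7 N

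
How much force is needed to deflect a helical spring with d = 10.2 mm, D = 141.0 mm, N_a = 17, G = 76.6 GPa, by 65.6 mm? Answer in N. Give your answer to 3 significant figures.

k = Gd⁴/(8D³N_a) = (76.6×10³)(10.2⁴)/(8·141.0³·17) = 2.1749 N/mm
F = k·δ = 2.1749 × 65.6 = 142.67 N

143 N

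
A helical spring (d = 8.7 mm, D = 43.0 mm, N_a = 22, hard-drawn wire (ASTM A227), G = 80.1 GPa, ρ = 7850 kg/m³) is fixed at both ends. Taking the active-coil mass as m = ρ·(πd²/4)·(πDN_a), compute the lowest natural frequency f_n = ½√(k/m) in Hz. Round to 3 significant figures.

76.9 Hz

k = Gd⁴/(8D³N_a) = (80.1×10³)(8.7⁴)/(8·43.0³·22) = 32.794 N/mm = 32794 N/m
Wire length L = πDN_a = π·43.0·22 = 2971.9 mm
m = ρ·(πd²/4)·L = 7850 × 59.447×10⁻⁶ m² × 2.9719 m = 1.3869 kg
f_n = ½√(k/m) = 0.5·√(32794/1.3869) = 0.5·√(23646) = 76.886 Hz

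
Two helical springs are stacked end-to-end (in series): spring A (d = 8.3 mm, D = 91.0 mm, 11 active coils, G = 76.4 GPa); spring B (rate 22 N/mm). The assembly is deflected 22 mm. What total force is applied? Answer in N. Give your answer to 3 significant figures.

k_A = Gd⁴/(8D³N_a) = (76.4×10³)(8.3⁴)/(8·91.0³·11) = 5.4676 N/mm
Series: 1/k_eq = 1/5.4676 + 1/22 = 0.22835; k_eq = 4.3793 N/mm
F = k_eq·δ = 4.3793·22 = 96.344 N

96.3 N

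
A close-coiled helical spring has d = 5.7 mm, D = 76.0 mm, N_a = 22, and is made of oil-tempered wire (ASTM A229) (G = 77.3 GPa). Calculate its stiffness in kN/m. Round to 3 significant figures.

1.06 kN/m

k = Gd⁴/(8D³N_a) = (77.3×10³ × 5.7⁴) / (8 × 76.0³ × 22)
  = 8.15979e+07 / 7.72598e+07 = 1.0561 N/mm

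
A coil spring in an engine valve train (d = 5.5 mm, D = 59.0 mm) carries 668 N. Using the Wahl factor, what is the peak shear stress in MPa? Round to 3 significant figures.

684 MPa

Spring index C = D/d = 59.0/5.5 = 10.7273
K_W = (4C−1)/(4C−4) + 0.615/C = 41.909/38.909 + 0.0573 = 1.1344
τ₀ = 8FD/(πd³) = 8·668·59.0/(π·5.5³) = 315296/522.68 = 603.23 MPa
τ_max = K·τ₀ = 1.1344 × 603.23 = 684.32 MPa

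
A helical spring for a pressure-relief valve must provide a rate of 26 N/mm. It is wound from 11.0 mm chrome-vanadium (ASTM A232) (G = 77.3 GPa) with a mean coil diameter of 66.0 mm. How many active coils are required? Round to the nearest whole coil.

19

N_a = Gd⁴/(8D³k) = (77.3×10³ × 11.0⁴)/(8 × 66.0³ × 26)
    = 1.13175e+09 / 5.97992e+07 = 18.93 → 19 coils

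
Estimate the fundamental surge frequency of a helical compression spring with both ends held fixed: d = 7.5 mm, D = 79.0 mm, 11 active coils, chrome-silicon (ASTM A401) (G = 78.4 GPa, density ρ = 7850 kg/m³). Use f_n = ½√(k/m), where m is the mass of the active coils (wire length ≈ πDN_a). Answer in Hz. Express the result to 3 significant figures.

k = Gd⁴/(8D³N_a) = (78.4×10³)(7.5⁴)/(8·79.0³·11) = 5.7174 N/mm = 5717.4 N/m
Wire length L = πDN_a = π·79.0·11 = 2730 mm
m = ρ·(πd²/4)·L = 7850 × 44.179×10⁻⁶ m² × 2.73 m = 0.94679 kg
f_n = ½√(k/m) = 0.5·√(5717.4/0.94679) = 0.5·√(6038.7) = 38.855 Hz

38.9 Hz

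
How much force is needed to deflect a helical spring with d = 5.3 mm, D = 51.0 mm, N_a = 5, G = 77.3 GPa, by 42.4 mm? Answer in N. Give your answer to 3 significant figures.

487 N

k = Gd⁴/(8D³N_a) = (77.3×10³)(5.3⁴)/(8·51.0³·5) = 11.495 N/mm
F = k·δ = 11.495 × 42.4 = 487.39 N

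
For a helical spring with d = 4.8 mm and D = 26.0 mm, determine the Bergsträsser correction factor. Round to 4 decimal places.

C = D/d = 26.0/4.8 = 5.4167
K_B = (4C+2)/(4C−3) = 23.667/18.667 = 1.2679

1.2679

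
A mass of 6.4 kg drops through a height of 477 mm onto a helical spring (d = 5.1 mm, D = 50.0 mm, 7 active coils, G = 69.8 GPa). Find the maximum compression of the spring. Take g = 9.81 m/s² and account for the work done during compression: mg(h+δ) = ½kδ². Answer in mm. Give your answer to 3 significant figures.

104 mm

k = Gd⁴/(8D³N_a) = (69.8×10³)(5.1⁴)/(8·50.0³·7) = 6.7459 N/mm
W = mg = 6.4 × 9.81 = 62.784 N
½kδ² − Wδ − Wh = 0 → δ = (W + √(W² + 2kWh))/k
δ = (62.784 + √(3941.8 + 404050))/6.7459 = (62.784 + 638.74)/6.7459 = 103.99 mm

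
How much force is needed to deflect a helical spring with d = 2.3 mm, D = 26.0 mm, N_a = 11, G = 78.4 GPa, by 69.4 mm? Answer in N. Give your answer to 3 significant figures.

98.4 N

k = Gd⁴/(8D³N_a) = (78.4×10³)(2.3⁴)/(8·26.0³·11) = 1.4185 N/mm
F = k·δ = 1.4185 × 69.4 = 98.443 N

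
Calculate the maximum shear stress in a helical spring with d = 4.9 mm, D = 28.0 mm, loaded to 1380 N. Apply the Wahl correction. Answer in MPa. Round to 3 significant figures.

Spring index C = D/d = 28.0/4.9 = 5.7143
K_W = (4C−1)/(4C−4) + 0.615/C = 21.857/18.857 + 0.1076 = 1.2667
τ₀ = 8FD/(πd³) = 8·1380·28.0/(π·4.9³) = 309120/369.61 = 836.35 MPa
τ_max = K·τ₀ = 1.2667 × 836.35 = 1059.4 MPa

1060 MPa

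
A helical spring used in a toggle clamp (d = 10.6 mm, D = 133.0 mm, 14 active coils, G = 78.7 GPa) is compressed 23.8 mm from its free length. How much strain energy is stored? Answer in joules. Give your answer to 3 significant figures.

k = Gd⁴/(8D³N_a) = (78.7×10³)(10.6⁴)/(8·133.0³·14) = 3.7707 N/mm
U = ½kδ² = 0.5 × 3.7707 × 23.8² = 1067.9 N·mm = 1.0679 J

1.07 J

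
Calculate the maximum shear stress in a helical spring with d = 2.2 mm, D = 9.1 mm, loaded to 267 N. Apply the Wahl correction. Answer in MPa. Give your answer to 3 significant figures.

806 MPa

Spring index C = D/d = 9.1/2.2 = 4.1364
K_W = (4C−1)/(4C−4) + 0.615/C = 15.545/12.545 + 0.1487 = 1.3878
τ₀ = 8FD/(πd³) = 8·267·9.1/(π·2.2³) = 19437.6/33.452 = 581.07 MPa
τ_max = K·τ₀ = 1.3878 × 581.07 = 806.41 MPa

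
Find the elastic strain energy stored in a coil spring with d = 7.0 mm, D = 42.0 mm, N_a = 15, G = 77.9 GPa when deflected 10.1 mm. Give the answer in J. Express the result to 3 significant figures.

1.07 J

k = Gd⁴/(8D³N_a) = (77.9×10³)(7.0⁴)/(8·42.0³·15) = 21.038 N/mm
U = ½kδ² = 0.5 × 21.038 × 10.1² = 1073 N·mm = 1.073 J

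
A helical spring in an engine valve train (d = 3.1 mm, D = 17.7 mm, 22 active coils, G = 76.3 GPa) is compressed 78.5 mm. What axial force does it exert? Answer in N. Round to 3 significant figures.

k = Gd⁴/(8D³N_a) = (76.3×10³)(3.1⁴)/(8·17.7³·22) = 7.22 N/mm
F = k·δ = 7.22 × 78.5 = 566.77 N

567 N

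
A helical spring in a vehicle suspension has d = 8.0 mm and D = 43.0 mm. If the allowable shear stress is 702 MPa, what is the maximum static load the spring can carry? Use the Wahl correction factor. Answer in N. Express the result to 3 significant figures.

2550 N

C = D/d = 43.0/8.0 = 5.3750
K_W = (4C−1)/(4C−4) + 0.615/C = 20.500/17.500 + 0.1144 = 1.2858
τ_max = K·8FD/(πd³) → F_max = τ_allow·πd³/(8DK)
F_max = 702·π·8.0³/(8·43.0·1.2858) = 1.1292e+06/442.33 = 2552.8 N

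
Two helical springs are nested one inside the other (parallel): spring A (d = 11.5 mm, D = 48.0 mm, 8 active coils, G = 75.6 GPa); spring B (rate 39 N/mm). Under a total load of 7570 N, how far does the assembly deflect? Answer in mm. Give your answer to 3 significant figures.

k_A = Gd⁴/(8D³N_a) = (75.6×10³)(11.5⁴)/(8·48.0³·8) = 186.81 N/mm
Parallel: k_eq = 186.81 + 39 = 225.81 N/mm
δ = F/k_eq = 7570/225.81 = 33.523 mm

33.5 mm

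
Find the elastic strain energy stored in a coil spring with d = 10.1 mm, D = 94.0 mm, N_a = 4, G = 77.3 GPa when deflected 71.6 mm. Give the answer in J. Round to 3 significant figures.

k = Gd⁴/(8D³N_a) = (77.3×10³)(10.1⁴)/(8·94.0³·4) = 30.264 N/mm
U = ½kδ² = 0.5 × 30.264 × 71.6² = 77576 N·mm = 77.576 J

77.6 J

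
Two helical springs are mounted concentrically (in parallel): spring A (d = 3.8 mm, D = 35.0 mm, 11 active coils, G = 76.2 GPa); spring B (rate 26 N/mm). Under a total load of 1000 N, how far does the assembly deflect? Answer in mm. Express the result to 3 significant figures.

k_A = Gd⁴/(8D³N_a) = (76.2×10³)(3.8⁴)/(8·35.0³·11) = 4.2112 N/mm
Parallel: k_eq = 4.2112 + 26 = 30.211 N/mm
δ = F/k_eq = 1000/30.211 = 33.1 mm

33.1 mm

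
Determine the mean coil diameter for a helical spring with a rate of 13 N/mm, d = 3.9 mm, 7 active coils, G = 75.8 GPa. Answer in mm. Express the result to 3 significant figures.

28.9 mm

D = (Gd⁴/(8N_a·k))^(1/3) = (75.8×10³·3.9⁴/(8·7·13))^(1/3)
  = (24087.8)^(1/3) = 28.8801 mm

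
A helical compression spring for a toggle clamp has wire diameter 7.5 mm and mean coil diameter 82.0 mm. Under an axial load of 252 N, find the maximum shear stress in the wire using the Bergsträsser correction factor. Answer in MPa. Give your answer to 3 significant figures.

140 MPa

Spring index C = D/d = 82.0/7.5 = 10.9333
K_B = (4C+2)/(4C−3) = 45.733/40.733 = 1.1227
τ₀ = 8FD/(πd³) = 8·252·82.0/(π·7.5³) = 165312/1325.4 = 124.73 MPa
τ_max = K·τ₀ = 1.1227 × 124.73 = 140.04 MPa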